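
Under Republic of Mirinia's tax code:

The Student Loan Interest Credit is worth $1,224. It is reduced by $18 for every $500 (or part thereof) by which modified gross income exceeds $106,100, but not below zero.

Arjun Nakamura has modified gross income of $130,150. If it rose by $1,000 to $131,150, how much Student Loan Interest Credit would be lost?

$36

At $130,150 — income exceeds $106,100 by $24,050, which is 49 full-or-partial $500 increments; reduction = 49 × $18 = $882, leaving $342.
At $131,150 — income exceeds $106,100 by $25,050, which is 51 full-or-partial $500 increments; reduction = 51 × $18 = $918, leaving $306.
Lost: $342 − $306 = $36.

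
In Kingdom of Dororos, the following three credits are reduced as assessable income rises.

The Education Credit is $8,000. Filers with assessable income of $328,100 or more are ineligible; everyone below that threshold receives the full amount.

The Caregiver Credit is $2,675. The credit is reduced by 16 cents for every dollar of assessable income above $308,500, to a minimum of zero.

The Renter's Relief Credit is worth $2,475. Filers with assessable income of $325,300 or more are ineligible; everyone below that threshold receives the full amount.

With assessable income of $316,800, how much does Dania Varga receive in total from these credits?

Education Credit: $316,800 is below the $328,100 cutoff, so the full $8,000 applies.
Caregiver Credit: 16% of the $8,300 excess over $308,500 is $1,328; credit = $2,675 − $1,328 = $1,347.
Renter's Relief Credit: $316,800 is below the $325,300 cutoff, so the full $2,475 applies.
Total: $8,000 + $1,347 + $2,475 = $11,822.

$11,822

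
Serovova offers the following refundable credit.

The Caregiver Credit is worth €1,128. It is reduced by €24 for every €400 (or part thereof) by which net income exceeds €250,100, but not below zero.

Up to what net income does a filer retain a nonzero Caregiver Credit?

After 46 increments the reduction is 46 × €24 = €1,104, leaving €24; one more increment wipes it out. Increment 46 ends at excess 46 × €400 = €18,400, so the highest qualifying income is €250,100 + €18,400 = €268,500.

€268,500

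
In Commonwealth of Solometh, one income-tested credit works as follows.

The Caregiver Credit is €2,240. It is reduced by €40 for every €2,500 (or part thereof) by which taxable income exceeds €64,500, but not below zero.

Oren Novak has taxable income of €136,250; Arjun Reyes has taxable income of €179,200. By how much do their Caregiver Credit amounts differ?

Oren (€136,250): Caregiver Credit: income exceeds €64,500 by €71,750, which is 29 full-or-partial €2,500 increments; reduction = 29 × €40 = €1,160, leaving €1,080.
Arjun (€179,200): Caregiver Credit: income exceeds €64,500 by €114,700, which is 46 full-or-partial €2,500 increments; reduction = 46 × €40 = €1,840, leaving €400.
Difference: |€1,080 − €400| = €680.

€680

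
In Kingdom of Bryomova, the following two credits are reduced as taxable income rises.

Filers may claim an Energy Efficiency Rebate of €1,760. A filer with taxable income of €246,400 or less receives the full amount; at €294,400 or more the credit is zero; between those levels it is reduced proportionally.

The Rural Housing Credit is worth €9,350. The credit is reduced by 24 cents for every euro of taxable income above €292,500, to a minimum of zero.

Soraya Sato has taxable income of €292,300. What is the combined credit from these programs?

€9,427

Energy Efficiency Rebate: €292,300 is €45,900 into a €48,000 phase-out range, leaving 2,100/48,000 of the credit: €1,760 × 2,100/48,000 = €77.
Rural Housing Credit: €292,300 is at or below the €292,500 threshold, so the full €9,350 applies.
Total: €77 + €9,350 = €9,427.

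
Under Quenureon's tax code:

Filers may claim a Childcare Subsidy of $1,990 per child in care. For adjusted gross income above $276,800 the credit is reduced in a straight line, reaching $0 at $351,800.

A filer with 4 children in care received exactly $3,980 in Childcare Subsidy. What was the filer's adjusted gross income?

Full credit = 4 × $1,990 = $7,960.
$3,980 is 3,980/7,960 of the full $7,960, so 3,980/7,960 of the $75,000 range has been used: income = $276,800 + $75,000 × 3,980/7,960 = $314,300.

$314,300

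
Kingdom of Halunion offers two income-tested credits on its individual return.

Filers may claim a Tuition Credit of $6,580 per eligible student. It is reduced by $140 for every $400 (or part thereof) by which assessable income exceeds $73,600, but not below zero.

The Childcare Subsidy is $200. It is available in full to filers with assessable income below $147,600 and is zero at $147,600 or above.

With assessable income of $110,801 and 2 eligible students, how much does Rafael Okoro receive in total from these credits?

Tuition Credit: base = 2 × $6,580 = $13,160. income exceeds $73,600 by $37,201 → 94 increments × $140 = $13,160 ≥ base, so the credit is $0.
Childcare Subsidy: $110,801 is below the $147,600 cutoff, so the full $200 applies.
Total: $0 + $200 = $200.

$200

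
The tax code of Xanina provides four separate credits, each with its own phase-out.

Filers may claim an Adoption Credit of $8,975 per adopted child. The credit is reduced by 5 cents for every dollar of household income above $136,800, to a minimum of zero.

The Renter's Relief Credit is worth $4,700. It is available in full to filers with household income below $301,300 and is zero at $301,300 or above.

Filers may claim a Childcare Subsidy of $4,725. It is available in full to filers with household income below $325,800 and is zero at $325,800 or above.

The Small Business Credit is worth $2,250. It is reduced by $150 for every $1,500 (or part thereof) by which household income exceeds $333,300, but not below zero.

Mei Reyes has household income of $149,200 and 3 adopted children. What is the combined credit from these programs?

Adoption Credit: base = 3 × $8,975 = $26,925. 5% of the $12,400 excess over $136,800 is $620; credit = $26,925 − $620 = $26,305.
Renter's Relief Credit: $149,200 is below the $301,300 cutoff, so the full $4,700 applies.
Childcare Subsidy: $149,200 is below the $325,800 cutoff, so the full $4,725 applies.
Small Business Credit: $149,200 is at or below the $333,300 threshold, so the full $2,250 applies.
Total: $26,305 + $4,700 + $4,725 + $2,250 = $37,980.

$37,980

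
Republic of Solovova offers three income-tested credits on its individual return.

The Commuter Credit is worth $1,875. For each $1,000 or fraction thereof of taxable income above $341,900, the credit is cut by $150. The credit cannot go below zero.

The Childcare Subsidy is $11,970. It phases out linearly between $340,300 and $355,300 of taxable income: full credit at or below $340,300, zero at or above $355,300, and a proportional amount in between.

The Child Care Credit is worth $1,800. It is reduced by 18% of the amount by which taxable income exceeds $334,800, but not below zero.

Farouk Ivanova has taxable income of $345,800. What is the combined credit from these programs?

Commuter Credit: income exceeds $341,900 by $3,900, which is 4 full-or-partial $1,000 increments; reduction = 4 × $150 = $600, leaving $1,275.
Childcare Subsidy: $345,800 is $5,500 into a $15,000 phase-out range, leaving 9,500/15,000 of the credit: $11,970 × 9,500/15,000 = $7,581.
Child Care Credit: 18% of the $11,000 excess over $334,800 is $1,980 ≥ base, so the credit is $0.
Total: $1,275 + $7,581 + $0 = $8,856.

$8,856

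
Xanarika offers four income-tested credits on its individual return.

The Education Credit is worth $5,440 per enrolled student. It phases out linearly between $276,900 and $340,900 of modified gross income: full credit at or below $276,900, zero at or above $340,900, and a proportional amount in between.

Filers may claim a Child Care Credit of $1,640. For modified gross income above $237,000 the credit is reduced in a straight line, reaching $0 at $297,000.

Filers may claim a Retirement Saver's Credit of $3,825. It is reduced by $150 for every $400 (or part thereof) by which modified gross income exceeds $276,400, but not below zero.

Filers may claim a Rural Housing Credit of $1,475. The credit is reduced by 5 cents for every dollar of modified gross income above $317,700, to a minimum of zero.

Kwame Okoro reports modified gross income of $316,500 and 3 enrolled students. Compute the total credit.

Education Credit: base = 3 × $5,440 = $16,320. $316,500 is $39,600 into a $64,000 phase-out range, leaving 24,400/64,000 of the credit: $16,320 × 24,400/64,000 = $6,222.
Child Care Credit: $316,500 is at or above $297,000, so the credit is $0.
Retirement Saver's Credit: income exceeds $276,400 by $40,100 → 101 increments × $150 = $15,150 ≥ base, so the credit is $0.
Rural Housing Credit: $316,500 is at or below the $317,700 threshold, so the full $1,475 applies.
Total: $6,222 + $0 + $0 + $1,475 = $7,697.

$7,697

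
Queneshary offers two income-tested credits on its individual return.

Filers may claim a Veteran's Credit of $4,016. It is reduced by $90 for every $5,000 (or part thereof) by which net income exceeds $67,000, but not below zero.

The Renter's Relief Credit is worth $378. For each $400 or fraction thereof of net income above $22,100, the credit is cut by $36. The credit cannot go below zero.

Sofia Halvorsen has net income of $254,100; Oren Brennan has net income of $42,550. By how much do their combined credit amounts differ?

$3,420

Sofia ($254,100): Veteran's Credit: income exceeds $67,000 by $187,100, which is 38 full-or-partial $5,000 increments; reduction = 38 × $90 = $3,420, leaving $596. Renter's Relief Credit: income exceeds $22,100 by $232,000 → 580 increments × $36 = $20,880 ≥ base, so the credit is $0. total $596 + $0 = $596
Oren ($42,550): Veteran's Credit: $42,550 is at or below the $67,000 threshold, so the full $4,016 applies. Renter's Relief Credit: income exceeds $22,100 by $20,450 → 52 increments × $36 = $1,872 ≥ base, so the credit is $0. total $4,016 + $0 = $4,016
Difference: |$596 − $4,016| = $3,420.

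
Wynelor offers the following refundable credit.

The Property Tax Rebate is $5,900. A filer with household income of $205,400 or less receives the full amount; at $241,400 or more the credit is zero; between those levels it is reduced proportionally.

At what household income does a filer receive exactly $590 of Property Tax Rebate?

$237,800

$590 is 590/5,900 of the full $5,900, so 5,310/5,900 of the $36,000 range has been used: income = $205,400 + $36,000 × 5,310/5,900 = $237,800.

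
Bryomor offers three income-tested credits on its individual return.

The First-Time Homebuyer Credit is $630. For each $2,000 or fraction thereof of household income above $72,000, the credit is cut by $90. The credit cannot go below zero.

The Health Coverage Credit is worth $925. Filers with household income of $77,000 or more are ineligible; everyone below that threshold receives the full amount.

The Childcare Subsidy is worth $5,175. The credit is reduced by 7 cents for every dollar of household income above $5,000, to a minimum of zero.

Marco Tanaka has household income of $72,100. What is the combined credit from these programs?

First-Time Homebuyer Credit: income exceeds $72,000 by $100, which is 1 full-or-partial $2,000 increment; reduction = 1 × $90 = $90, leaving $540.
Health Coverage Credit: $72,100 is below the $77,000 cutoff, so the full $925 applies.
Childcare Subsidy: 7% of the $67,100 excess over $5,000 is $4,697; credit = $5,175 − $4,697 = $478.
Total: $540 + $925 + $478 = $1,943.

$1,943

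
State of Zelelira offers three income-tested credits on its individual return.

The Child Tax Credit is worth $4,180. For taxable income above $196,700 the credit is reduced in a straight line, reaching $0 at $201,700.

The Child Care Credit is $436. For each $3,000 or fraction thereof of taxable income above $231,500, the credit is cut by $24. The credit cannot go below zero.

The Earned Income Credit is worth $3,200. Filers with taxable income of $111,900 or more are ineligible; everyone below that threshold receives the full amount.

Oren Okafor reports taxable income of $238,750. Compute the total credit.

Child Tax Credit: $238,750 is at or above $201,700, so the credit is $0.
Child Care Credit: income exceeds $231,500 by $7,250, which is 3 full-or-partial $3,000 increments; reduction = 3 × $24 = $72, leaving $364.
Earned Income Credit: $238,750 meets or exceeds the $111,900 cutoff, so the credit is $0.
Total: $0 + $364 + $0 = $364.

$364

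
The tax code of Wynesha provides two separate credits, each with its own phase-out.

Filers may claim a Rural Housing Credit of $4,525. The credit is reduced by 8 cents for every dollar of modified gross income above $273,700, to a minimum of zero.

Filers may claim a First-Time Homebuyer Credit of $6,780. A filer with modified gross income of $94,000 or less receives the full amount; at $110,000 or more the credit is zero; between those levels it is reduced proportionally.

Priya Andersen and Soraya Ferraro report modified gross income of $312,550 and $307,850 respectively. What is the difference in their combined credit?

Priya ($312,550): Rural Housing Credit: 8% of the $38,850 excess over $273,700 is $3,108; credit = $4,525 − $3,108 = $1,417. First-Time Homebuyer Credit: $312,550 is at or above $110,000, so the credit is $0. total $1,417 + $0 = $1,417
Soraya ($307,850): Rural Housing Credit: 8% of the $34,150 excess over $273,700 is $2,732; credit = $4,525 − $2,732 = $1,793. First-Time Homebuyer Credit: $307,850 is at or above $110,000, so the credit is $0. total $1,793 + $0 = $1,793
Difference: |$1,417 − $1,793| = $376.

$376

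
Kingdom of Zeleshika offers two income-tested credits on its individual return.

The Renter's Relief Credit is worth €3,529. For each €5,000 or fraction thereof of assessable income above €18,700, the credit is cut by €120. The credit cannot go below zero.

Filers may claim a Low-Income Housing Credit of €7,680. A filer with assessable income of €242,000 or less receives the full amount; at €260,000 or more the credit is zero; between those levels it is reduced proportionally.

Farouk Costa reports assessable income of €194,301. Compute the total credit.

Renter's Relief Credit: income exceeds €18,700 by €175,601 → 36 increments × €120 = €4,320 ≥ base, so the credit is €0.
Low-Income Housing Credit: €194,301 is at or below the €242,000 threshold, so the full €7,680 applies.
Total: €0 + €7,680 = €7,680.

€7,680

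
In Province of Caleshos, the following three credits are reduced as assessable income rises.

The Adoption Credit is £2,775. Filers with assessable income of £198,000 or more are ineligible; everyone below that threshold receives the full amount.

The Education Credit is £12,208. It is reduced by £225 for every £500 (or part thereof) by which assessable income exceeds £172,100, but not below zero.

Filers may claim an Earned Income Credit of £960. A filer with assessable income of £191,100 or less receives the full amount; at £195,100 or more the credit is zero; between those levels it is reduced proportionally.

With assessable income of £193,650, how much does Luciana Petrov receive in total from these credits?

Adoption Credit: £193,650 is below the £198,000 cutoff, so the full £2,775 applies.
Education Credit: income exceeds £172,100 by £21,550, which is 44 full-or-partial £500 increments; reduction = 44 × £225 = £9,900, leaving £2,308.
Earned Income Credit: £193,650 is £2,550 into a £4,000 phase-out range, leaving 1,450/4,000 of the credit: £960 × 1,450/4,000 = £348.
Total: £2,775 + £2,308 + £348 = £5,431.

£5,431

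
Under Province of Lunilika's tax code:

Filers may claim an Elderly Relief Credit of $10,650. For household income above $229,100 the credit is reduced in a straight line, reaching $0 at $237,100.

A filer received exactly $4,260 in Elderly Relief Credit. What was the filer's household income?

$4,260 is 4,260/10,650 of the full $10,650, so 6,390/10,650 of the $8,000 range has been used: income = $229,100 + $8,000 × 6,390/10,650 = $233,900.

$233,900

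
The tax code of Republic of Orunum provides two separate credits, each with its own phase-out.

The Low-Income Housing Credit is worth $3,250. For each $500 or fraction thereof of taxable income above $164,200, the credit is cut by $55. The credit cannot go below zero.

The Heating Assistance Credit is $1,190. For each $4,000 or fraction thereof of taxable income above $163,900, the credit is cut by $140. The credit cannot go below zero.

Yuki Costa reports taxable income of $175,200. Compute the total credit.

$2,810

Low-Income Housing Credit: income exceeds $164,200 by $11,000, which is 22 full-or-partial $500 increments; reduction = 22 × $55 = $1,210, leaving $2,040.
Heating Assistance Credit: income exceeds $163,900 by $11,300, which is 3 full-or-partial $4,000 increments; reduction = 3 × $140 = $420, leaving $770.
Total: $2,040 + $770 = $2,810.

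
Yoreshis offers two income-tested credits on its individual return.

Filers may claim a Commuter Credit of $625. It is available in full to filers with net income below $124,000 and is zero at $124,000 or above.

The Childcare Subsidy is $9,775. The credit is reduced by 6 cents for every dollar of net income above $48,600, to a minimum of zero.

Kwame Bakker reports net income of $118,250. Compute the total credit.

$6,221

Commuter Credit: $118,250 is below the $124,000 cutoff, so the full $625 applies.
Childcare Subsidy: 6% of the $69,650 excess over $48,600 is $4,179; credit = $9,775 − $4,179 = $5,596.
Total: $625 + $5,596 = $6,221.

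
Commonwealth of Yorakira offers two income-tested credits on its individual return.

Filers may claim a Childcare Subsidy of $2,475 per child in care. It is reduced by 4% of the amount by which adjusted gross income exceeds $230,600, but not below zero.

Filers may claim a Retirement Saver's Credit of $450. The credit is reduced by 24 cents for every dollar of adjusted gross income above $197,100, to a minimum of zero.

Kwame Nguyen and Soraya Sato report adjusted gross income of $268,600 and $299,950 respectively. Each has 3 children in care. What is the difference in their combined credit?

$1,254

Kwame ($268,600): Childcare Subsidy: base = 3 × $2,475 = $7,425. 4% of the $38,000 excess over $230,600 is $1,520; credit = $7,425 − $1,520 = $5,905. Retirement Saver's Credit: 24% of the $71,500 excess over $197,100 is $17,160 ≥ base, so the credit is $0. total $5,905 + $0 = $5,905
Soraya ($299,950): Childcare Subsidy: base = 3 × $2,475 = $7,425. 4% of the $69,350 excess over $230,600 is $2,774; credit = $7,425 − $2,774 = $4,651. Retirement Saver's Credit: 24% of the $102,850 excess over $197,100 is $24,684 ≥ base, so the credit is $0. total $4,651 + $0 = $4,651
Difference: |$5,905 − $4,651| = $1,254.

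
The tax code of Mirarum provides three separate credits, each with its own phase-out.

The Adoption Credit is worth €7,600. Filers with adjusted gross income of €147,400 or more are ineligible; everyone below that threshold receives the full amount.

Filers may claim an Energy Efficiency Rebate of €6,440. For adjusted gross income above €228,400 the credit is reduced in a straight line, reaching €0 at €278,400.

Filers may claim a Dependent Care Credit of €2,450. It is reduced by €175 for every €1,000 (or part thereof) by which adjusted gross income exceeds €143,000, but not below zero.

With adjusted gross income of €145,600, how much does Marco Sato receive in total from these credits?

Adoption Credit: €145,600 is below the €147,400 cutoff, so the full €7,600 applies.
Energy Efficiency Rebate: €145,600 is at or below the €228,400 threshold, so the full €6,440 applies.
Dependent Care Credit: income exceeds €143,000 by €2,600, which is 3 full-or-partial €1,000 increments; reduction = 3 × €175 = €525, leaving €1,925.
Total: €7,600 + €6,440 + €1,925 = €15,965.

€15,965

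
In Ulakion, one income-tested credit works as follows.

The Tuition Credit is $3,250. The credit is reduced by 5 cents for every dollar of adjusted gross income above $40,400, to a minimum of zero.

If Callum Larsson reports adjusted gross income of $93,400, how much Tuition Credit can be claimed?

$600

Tuition Credit: 5% of the $53,000 excess over $40,400 is $2,650; credit = $3,250 − $2,650 = $600.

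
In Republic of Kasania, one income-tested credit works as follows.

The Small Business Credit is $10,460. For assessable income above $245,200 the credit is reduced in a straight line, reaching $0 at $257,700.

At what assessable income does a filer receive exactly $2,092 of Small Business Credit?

$2,092 is 2,092/10,460 of the full $10,460, so 8,368/10,460 of the $12,500 range has been used: income = $245,200 + $12,500 × 8,368/10,460 = $255,200.

$255,200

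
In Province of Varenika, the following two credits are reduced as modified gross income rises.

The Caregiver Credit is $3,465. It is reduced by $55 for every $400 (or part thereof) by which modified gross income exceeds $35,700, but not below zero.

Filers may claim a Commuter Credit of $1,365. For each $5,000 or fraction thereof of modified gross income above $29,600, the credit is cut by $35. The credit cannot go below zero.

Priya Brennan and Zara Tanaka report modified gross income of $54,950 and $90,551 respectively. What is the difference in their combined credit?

$1,015

Priya ($54,950): Caregiver Credit: income exceeds $35,700 by $19,250, which is 49 full-or-partial $400 increments; reduction = 49 × $55 = $2,695, leaving $770. Commuter Credit: income exceeds $29,600 by $25,350, which is 6 full-or-partial $5,000 increments; reduction = 6 × $35 = $210, leaving $1,155. total $770 + $1,155 = $1,925
Zara ($90,551): Caregiver Credit: income exceeds $35,700 by $54,851 → 138 increments × $55 = $7,590 ≥ base, so the credit is $0. Commuter Credit: income exceeds $29,600 by $60,951, which is 13 full-or-partial $5,000 increments; reduction = 13 × $35 = $455, leaving $910. total $0 + $910 = $910
Difference: |$1,925 − $910| = $1,015.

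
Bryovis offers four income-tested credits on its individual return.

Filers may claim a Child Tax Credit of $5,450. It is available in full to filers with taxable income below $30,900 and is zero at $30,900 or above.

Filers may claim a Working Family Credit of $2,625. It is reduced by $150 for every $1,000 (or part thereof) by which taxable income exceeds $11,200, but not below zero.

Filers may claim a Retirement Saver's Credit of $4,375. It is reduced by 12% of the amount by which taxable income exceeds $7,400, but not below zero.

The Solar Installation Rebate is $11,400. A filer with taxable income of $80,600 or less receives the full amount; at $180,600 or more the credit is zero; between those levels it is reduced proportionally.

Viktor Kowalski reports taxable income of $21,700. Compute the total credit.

Child Tax Credit: $21,700 is below the $30,900 cutoff, so the full $5,450 applies.
Working Family Credit: income exceeds $11,200 by $10,500, which is 11 full-or-partial $1,000 increments; reduction = 11 × $150 = $1,650, leaving $975.
Retirement Saver's Credit: 12% of the $14,300 excess over $7,400 is $1,716; credit = $4,375 − $1,716 = $2,659.
Solar Installation Rebate: $21,700 is at or below the $80,600 threshold, so the full $11,400 applies.
Total: $5,450 + $975 + $2,659 + $11,400 = $20,484.

$20,484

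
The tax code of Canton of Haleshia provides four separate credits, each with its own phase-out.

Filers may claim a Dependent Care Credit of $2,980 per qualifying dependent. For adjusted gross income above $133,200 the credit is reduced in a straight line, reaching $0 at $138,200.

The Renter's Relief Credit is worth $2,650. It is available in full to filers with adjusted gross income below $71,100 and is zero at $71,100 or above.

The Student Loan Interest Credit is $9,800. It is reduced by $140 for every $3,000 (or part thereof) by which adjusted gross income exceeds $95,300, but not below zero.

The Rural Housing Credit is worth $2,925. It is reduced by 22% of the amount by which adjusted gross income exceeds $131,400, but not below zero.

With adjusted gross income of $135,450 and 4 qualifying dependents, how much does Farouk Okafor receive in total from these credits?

$16,430

Dependent Care Credit: base = 4 × $2,980 = $11,920. $135,450 is $2,250 into a $5,000 phase-out range, leaving 2,750/5,000 of the credit: $11,920 × 2,750/5,000 = $6,556.
Renter's Relief Credit: $135,450 meets or exceeds the $71,100 cutoff, so the credit is $0.
Student Loan Interest Credit: income exceeds $95,300 by $40,150, which is 14 full-or-partial $3,000 increments; reduction = 14 × $140 = $1,960, leaving $7,840.
Rural Housing Credit: 22% of the $4,050 excess over $131,400 is $891; credit = $2,925 − $891 = $2,034.
Total: $6,556 + $0 + $7,840 + $2,034 = $16,430.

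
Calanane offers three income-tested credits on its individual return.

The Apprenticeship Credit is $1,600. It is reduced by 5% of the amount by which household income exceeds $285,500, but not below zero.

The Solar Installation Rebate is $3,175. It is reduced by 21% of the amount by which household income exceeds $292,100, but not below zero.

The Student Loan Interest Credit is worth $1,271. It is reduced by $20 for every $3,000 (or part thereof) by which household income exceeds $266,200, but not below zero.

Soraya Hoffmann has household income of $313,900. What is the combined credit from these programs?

Apprenticeship Credit: 5% of the $28,400 excess over $285,500 is $1,420; credit = $1,600 − $1,420 = $180.
Solar Installation Rebate: 21% of the $21,800 excess over $292,100 is $4,578 ≥ base, so the credit is $0.
Student Loan Interest Credit: income exceeds $266,200 by $47,700, which is 16 full-or-partial $3,000 increments; reduction = 16 × $20 = $320, leaving $951.
Total: $180 + $0 + $951 = $1,131.

$1,131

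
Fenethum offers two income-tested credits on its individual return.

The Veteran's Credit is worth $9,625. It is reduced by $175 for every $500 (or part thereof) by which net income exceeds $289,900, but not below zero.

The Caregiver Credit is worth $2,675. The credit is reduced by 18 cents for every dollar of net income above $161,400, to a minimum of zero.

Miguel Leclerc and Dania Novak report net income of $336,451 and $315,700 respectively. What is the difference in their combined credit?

$525

Miguel ($336,451): Veteran's Credit: income exceeds $289,900 by $46,551 → 94 increments × $175 = $16,450 ≥ base, so the credit is $0. Caregiver Credit: 18% of the $175,051 excess over $161,400 is $31,509.18 ≥ base, so the credit is $0. total $0 + $0 = $0
Dania ($315,700): Veteran's Credit: income exceeds $289,900 by $25,800, which is 52 full-or-partial $500 increments; reduction = 52 × $175 = $9,100, leaving $525. Caregiver Credit: 18% of the $154,300 excess over $161,400 is $27,774 ≥ base, so the credit is $0. total $525 + $0 = $525
Difference: |$0 − $525| = $525.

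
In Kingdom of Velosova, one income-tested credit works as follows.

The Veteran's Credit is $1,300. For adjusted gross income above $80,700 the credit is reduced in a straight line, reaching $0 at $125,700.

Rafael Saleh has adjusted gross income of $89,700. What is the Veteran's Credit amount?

Veteran's Credit: $89,700 is $9,000 into a $45,000 phase-out range, leaving 36,000/45,000 of the credit: $1,300 × 36,000/45,000 = $1,040.

$1,040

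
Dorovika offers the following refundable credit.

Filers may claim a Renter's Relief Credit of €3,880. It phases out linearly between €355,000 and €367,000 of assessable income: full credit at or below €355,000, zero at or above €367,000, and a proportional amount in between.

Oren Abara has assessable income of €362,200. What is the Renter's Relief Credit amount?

Renter's Relief Credit: €362,200 is €7,200 into a €12,000 phase-out range, leaving 4,800/12,000 of the credit: €3,880 × 4,800/12,000 = €1,552.

€1,552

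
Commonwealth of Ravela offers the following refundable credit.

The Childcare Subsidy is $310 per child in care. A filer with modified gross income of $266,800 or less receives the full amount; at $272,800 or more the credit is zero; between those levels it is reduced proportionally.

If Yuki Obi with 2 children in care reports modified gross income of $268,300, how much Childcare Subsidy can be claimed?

Childcare Subsidy: base = 2 × $310 = $620. $268,300 is $1,500 into a $6,000 phase-out range, leaving 4,500/6,000 of the credit: $620 × 4,500/6,000 = $465.

$465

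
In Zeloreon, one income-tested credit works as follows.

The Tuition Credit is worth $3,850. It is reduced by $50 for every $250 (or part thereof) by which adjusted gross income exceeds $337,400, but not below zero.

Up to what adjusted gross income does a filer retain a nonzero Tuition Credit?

After 76 increments the reduction is 76 × $50 = $3,800, leaving $50; one more increment wipes it out. Increment 76 ends at excess 76 × $250 = $19,000, so the highest qualifying income is $337,400 + $19,000 = $356,400.

$356,400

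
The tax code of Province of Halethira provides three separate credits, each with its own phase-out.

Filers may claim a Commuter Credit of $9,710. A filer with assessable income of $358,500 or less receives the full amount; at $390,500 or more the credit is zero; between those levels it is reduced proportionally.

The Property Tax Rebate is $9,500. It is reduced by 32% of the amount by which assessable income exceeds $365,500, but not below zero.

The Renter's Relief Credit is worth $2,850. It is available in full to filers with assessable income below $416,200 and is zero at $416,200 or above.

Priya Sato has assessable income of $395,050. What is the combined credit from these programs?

$2,894

Commuter Credit: $395,050 is at or above $390,500, so the credit is $0.
Property Tax Rebate: 32% of the $29,550 excess over $365,500 is $9,456; credit = $9,500 − $9,456 = $44.
Renter's Relief Credit: $395,050 is below the $416,200 cutoff, so the full $2,850 applies.
Total: $0 + $44 + $2,850 = $2,894.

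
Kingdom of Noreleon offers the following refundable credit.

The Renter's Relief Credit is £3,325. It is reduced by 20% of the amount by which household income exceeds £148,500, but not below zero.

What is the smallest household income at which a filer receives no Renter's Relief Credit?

The credit falls by 20% of each pound above £148,500, so it reaches zero when the excess is £3,325 / 20% = £16,625: income = £148,500 + £16,625 = £165,125.

£165,125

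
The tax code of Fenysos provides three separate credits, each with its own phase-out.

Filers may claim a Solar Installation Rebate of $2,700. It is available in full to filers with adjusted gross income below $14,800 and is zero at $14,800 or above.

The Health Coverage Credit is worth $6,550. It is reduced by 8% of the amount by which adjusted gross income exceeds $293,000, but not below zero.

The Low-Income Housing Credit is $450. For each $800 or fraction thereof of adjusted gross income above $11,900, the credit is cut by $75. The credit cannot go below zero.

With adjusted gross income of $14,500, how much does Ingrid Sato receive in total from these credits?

$9,400

Solar Installation Rebate: $14,500 is below the $14,800 cutoff, so the full $2,700 applies.
Health Coverage Credit: $14,500 is at or below the $293,000 threshold, so the full $6,550 applies.
Low-Income Housing Credit: income exceeds $11,900 by $2,600, which is 4 full-or-partial $800 increments; reduction = 4 × $75 = $300, leaving $150.
Total: $2,700 + $6,550 + $150 = $9,400.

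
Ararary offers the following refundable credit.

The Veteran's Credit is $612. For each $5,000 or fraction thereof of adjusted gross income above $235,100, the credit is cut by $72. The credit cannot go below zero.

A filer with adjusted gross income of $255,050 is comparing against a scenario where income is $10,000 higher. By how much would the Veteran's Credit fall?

$144

At $255,050 — income exceeds $235,100 by $19,950, which is 4 full-or-partial $5,000 increments; reduction = 4 × $72 = $288, leaving $324.
At $265,050 — income exceeds $235,100 by $29,950, which is 6 full-or-partial $5,000 increments; reduction = 6 × $72 = $432, leaving $180.
Lost: $324 − $180 = $144.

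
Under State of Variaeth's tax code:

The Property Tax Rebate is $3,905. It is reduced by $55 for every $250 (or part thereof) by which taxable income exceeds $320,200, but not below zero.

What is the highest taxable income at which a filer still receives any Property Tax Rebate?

$337,700

After 70 increments the reduction is 70 × $55 = $3,850, leaving $55; one more increment wipes it out. Increment 70 ends at excess 70 × $250 = $17,500, so the highest qualifying income is $320,200 + $17,500 = $337,700.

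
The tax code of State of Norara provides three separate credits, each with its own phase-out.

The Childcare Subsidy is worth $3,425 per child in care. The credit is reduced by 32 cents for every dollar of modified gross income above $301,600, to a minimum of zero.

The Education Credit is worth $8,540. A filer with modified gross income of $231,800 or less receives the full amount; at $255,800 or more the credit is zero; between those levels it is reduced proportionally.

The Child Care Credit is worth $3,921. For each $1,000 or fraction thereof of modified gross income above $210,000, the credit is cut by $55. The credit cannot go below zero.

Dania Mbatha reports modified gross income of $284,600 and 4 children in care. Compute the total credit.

Childcare Subsidy: base = 4 × $3,425 = $13,700. $284,600 is at or below the $301,600 threshold, so the full $13,700 applies.
Education Credit: $284,600 is at or above $255,800, so the credit is $0.
Child Care Credit: income exceeds $210,000 by $74,600 → 75 increments × $55 = $4,125 ≥ base, so the credit is $0.
Total: $13,700 + $0 + $0 = $13,700.

$13,700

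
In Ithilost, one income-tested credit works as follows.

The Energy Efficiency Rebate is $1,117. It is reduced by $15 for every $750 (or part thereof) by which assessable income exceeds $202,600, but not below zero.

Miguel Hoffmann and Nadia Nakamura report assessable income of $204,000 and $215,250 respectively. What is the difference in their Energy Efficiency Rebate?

Miguel ($204,000): Energy Efficiency Rebate: income exceeds $202,600 by $1,400, which is 2 full-or-partial $750 increments; reduction = 2 × $15 = $30, leaving $1,087.
Nadia ($215,250): Energy Efficiency Rebate: income exceeds $202,600 by $12,650, which is 17 full-or-partial $750 increments; reduction = 17 × $15 = $255, leaving $862.
Difference: |$1,087 − $862| = $225.

$225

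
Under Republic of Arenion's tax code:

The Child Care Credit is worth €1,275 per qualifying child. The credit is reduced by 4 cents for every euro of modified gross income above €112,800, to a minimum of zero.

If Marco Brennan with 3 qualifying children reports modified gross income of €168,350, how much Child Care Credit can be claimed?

€1,603

Child Care Credit: base = 3 × €1,275 = €3,825. 4% of the €55,550 excess over €112,800 is €2,222; credit = €3,825 − €2,222 = €1,603.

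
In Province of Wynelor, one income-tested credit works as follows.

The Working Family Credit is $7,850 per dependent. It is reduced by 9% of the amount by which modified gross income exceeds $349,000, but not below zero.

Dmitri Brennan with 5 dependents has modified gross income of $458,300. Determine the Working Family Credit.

Working Family Credit: base = 5 × $7,850 = $39,250. 9% of the $109,300 excess over $349,000 is $9,837; credit = $39,250 − $9,837 = $29,413.

$29,413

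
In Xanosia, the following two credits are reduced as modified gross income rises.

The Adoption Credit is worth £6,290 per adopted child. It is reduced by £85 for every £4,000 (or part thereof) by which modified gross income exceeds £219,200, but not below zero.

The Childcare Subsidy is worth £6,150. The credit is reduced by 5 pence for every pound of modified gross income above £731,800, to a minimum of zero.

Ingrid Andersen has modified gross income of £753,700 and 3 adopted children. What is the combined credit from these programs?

Adoption Credit: base = 3 × £6,290 = £18,870. income exceeds £219,200 by £534,500, which is 134 full-or-partial £4,000 increments; reduction = 134 × £85 = £11,390, leaving £7,480.
Childcare Subsidy: 5% of the £21,900 excess over £731,800 is £1,095; credit = £6,150 − £1,095 = £5,055.
Total: £7,480 + £5,055 = £12,535.

£12,535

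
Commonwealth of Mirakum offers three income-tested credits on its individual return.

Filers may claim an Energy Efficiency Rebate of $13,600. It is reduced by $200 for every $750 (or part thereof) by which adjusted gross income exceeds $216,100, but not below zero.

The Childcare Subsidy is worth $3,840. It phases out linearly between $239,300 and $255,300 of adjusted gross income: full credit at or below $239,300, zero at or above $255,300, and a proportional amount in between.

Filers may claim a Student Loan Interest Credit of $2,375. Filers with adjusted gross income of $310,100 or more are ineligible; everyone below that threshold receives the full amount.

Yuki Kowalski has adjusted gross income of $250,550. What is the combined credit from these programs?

$7,915

Energy Efficiency Rebate: income exceeds $216,100 by $34,450, which is 46 full-or-partial $750 increments; reduction = 46 × $200 = $9,200, leaving $4,400.
Childcare Subsidy: $250,550 is $11,250 into a $16,000 phase-out range, leaving 4,750/16,000 of the credit: $3,840 × 4,750/16,000 = $1,140.
Student Loan Interest Credit: $250,550 is below the $310,100 cutoff, so the full $2,375 applies.
Total: $4,400 + $1,140 + $2,375 = $7,915.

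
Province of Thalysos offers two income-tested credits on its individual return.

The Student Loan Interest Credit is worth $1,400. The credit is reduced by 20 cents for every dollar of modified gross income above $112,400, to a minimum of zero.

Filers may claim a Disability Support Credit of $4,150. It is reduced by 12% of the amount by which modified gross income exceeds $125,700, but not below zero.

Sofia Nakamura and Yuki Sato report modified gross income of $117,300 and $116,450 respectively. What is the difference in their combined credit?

Sofia ($117,300): Student Loan Interest Credit: 20% of the $4,900 excess over $112,400 is $980; credit = $1,400 − $980 = $420. Disability Support Credit: $117,300 is at or below the $125,700 threshold, so the full $4,150 applies. total $420 + $4,150 = $4,570
Yuki ($116,450): Student Loan Interest Credit: 20% of the $4,050 excess over $112,400 is $810; credit = $1,400 − $810 = $590. Disability Support Credit: $116,450 is at or below the $125,700 threshold, so the full $4,150 applies. total $590 + $4,150 = $4,740
Difference: |$4,570 − $4,740| = $170.

$170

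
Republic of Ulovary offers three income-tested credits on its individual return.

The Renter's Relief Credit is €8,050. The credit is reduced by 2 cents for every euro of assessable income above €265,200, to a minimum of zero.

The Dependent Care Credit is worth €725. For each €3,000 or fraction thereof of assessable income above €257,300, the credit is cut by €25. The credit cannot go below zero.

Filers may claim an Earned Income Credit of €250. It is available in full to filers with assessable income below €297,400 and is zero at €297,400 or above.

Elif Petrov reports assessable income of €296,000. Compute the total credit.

€8,084

Renter's Relief Credit: 2% of the €30,800 excess over €265,200 is €616; credit = €8,050 − €616 = €7,434.
Dependent Care Credit: income exceeds €257,300 by €38,700, which is 13 full-or-partial €3,000 increments; reduction = 13 × €25 = €325, leaving €400.
Earned Income Credit: €296,000 is below the €297,400 cutoff, so the full €250 applies.
Total: €7,434 + €400 + €250 = €8,084.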